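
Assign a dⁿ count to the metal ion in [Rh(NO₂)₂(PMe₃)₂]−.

Each nitro (N-bound nitrite) is −1; trimethylphosphine is neutral; balancing the −1 overall charge requires Rh(I).
Group 9 minus oxidation state 1 gives a d⁸ configuration.

d8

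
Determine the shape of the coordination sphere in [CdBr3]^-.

trigonal planar

Each bromide is −1; balancing the −1 overall charge requires Cd(II).
Group 12 minus oxidation state 2 gives a d¹⁰ configuration.
Coordination number: 3.
Three ligands around a d¹⁰ centre minimise repulsion in a trigonal-planar arrangement.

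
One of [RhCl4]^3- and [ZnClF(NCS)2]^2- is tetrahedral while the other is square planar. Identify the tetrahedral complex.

For [RhCl4]^3-: Summing ligand charges against the −3 overall charge gives an oxidation state of +1 for rhodium. Rh sits in group 9, so the d-electron count is 9 − 1 = 8. A 4d d⁸ ion has a large crystal-field splitting; square planar leaves the high-energy d_{x²−y²} orbital empty and maximises CFSE. → square planar.
For [ZnClF(NCS)2]^2-: Ligand charges: each chloride is −1; each fluoride is −1; each isothiocyanate is −1. With an overall charge of −2 the zinc centre must be in the +2 oxidation state. Group 12 minus oxidation state 2 gives a d¹⁰ configuration. A d¹⁰ ion has no crystal-field stabilisation preference between square planar and tetrahedral, so four ligands adopt the sterically favoured tetrahedral geometry. → tetrahedral.

[ZnClF(NCS)2]^2-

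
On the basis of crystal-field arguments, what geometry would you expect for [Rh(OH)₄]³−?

Summing ligand charges against the −3 overall charge gives an oxidation state of +1 for rhodium.
Group 9 minus oxidation state 1 gives a d⁸ configuration.
Coordination number: 4.
A 4d d⁸ ion has a large crystal-field splitting; square planar leaves the high-energy d_{x²−y²} orbital empty and maximises CFSE.

square planar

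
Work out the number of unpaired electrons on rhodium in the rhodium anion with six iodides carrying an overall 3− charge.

0 unpaired electrons

Ligand charges: each iodide is −1. With an overall charge of −3 the rhodium centre must be in the +3 oxidation state.
Rhodium is a group-9 element; Rh(III) is therefore d⁶.
The spin state decides the count: a 4d ion has a large Δₒ and is invariably low-spin.
An octahedral low-spin d⁶ ion is t₂g⁶e_g⁰, giving 0 unpaired electrons.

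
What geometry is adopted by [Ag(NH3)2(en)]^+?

tetrahedral

Ligand charges: ammonia is neutral; ethylenediamine is neutral. With an overall charge of +1 the silver centre must be in the +1 oxidation state.
Group 11 minus oxidation state 1 gives a d¹⁰ configuration.
Counting donor atoms: 2×ammonia (monodentate) → 2 donors; 1×ethylenediamine (bidentate) → 2 donors. Coordination number = 4.
A d¹⁰ ion has no crystal-field stabilisation preference between square planar and tetrahedral, so four ligands adopt the sterically favoured tetrahedral geometry.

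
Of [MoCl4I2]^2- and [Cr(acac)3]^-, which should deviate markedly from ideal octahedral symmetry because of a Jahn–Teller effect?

[MoCl4I2]^2-: Ligand charges: each chloride is −1; each iodide is −1. With an overall charge of −2 the molybdenum centre must be in the +4 oxidation state. Group 6 minus oxidation state 4 gives a d² configuration. The d² configuration leaves the e_g set evenly filled (or empty) — no strong Jahn–Teller driving force.
[Cr(acac)3]^-: Each acetylacetonate is −1; balancing the −1 overall charge requires Cr(II). Chromium is a group-6 element; Cr(II) is therefore d⁴. Acetylacetonate is a weak-field ligand for a first-row metal, so the complex is high-spin. The t₂g³e_g¹ (high-spin) configuration has an unevenly filled e_g set; the Jahn–Teller theorem predicts a tetragonal distortion (typically axial elongation) to lift the degeneracy.

[Cr(acac)3]^-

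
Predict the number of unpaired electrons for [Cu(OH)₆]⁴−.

Ligand charges: each hydroxide is −1. With an overall charge of −4 the copper centre must be in the +2 oxidation state.
Group 11 minus oxidation state 2 gives a d⁹ configuration.
In an octahedral field the d⁹ configuration is t₂g⁶e_g³ (only one arrangement possible), giving 1 unpaired electron.

1 unpaired electron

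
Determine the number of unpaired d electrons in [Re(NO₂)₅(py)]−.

3

Each nitro (N-bound nitrite) is −1; pyridine is neutral; balancing the −1 overall charge requires Re(IV).
Re sits in group 7, so the d-electron count is 7 − 4 = 3.
In an octahedral field the d³ configuration is t₂g³e_g⁰ (only one arrangement possible), giving 3 unpaired electrons.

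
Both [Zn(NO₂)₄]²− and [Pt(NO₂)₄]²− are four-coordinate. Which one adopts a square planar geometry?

For [Zn(NO₂)₄]²−: Summing ligand charges against the −2 overall charge gives an oxidation state of +2 for zinc. Zn sits in group 12, so the d-electron count is 12 − 2 = 10. A d¹⁰ ion has no crystal-field stabilisation preference between square planar and tetrahedral, so four ligands adopt the sterically favoured tetrahedral geometry. → tetrahedral.
For [Pt(NO₂)₄]²−: Ligand charges: each nitro (N-bound nitrite) is −1. With an overall charge of −2 the platinum centre must be in the +2 oxidation state. Group 10 minus oxidation state 2 gives a d⁸ configuration. A 5d d⁸ ion has a large crystal-field splitting; square planar leaves the high-energy d_{x²−y²} orbital empty and maximises CFSE. → square planar.

[Pt(NO₂)₄]²−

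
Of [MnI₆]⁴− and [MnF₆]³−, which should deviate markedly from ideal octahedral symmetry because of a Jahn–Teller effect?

[MnF₆]³−

[MnI₆]⁴−: Summing ligand charges against the −4 overall charge gives an oxidation state of +2 for manganese. Manganese is a group-7 element; Mn(II) is therefore d⁵. Iodide is a weak-field ligand for a first-row metal, so the complex is high-spin. The d⁵ configuration leaves the e_g set evenly filled (or empty) — no strong Jahn–Teller driving force.
[MnF₆]³−: Each fluoride is −1; balancing the −3 overall charge requires Mn(III). Manganese is a group-7 element; Mn(III) is therefore d⁴. Fluoride is a weak-field ligand for a first-row metal, so the complex is high-spin. The t₂g³e_g¹ (high-spin) configuration has an unevenly filled e_g set; the Jahn–Teller theorem predicts a tetragonal distortion (typically axial elongation) to lift the degeneracy.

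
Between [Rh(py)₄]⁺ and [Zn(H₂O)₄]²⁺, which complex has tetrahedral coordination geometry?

[Zn(H₂O)₄]²⁺

For [Rh(py)₄]⁺: Ligand charges: pyridine is neutral. With an overall charge of +1 the rhodium centre must be in the +1 oxidation state. Group 9 minus oxidation state 1 gives a d⁸ configuration. A 4d d⁸ ion has a large crystal-field splitting; square planar leaves the high-energy d_{x²−y²} orbital empty and maximises CFSE. → square planar.
For [Zn(H₂O)₄]²⁺: Water is neutral; balancing the +2 overall charge requires Zn(II). Zn sits in group 12, so the d-electron count is 12 − 2 = 10. A d¹⁰ ion has no crystal-field stabilisation preference between square planar and tetrahedral, so four ligands adopt the sterically favoured tetrahedral geometry. → tetrahedral.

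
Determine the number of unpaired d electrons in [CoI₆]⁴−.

Summing ligand charges against the −4 overall charge gives an oxidation state of +2 for cobalt.
Cobalt is a group-9 element; Co(II) is therefore d⁷.
The spin state decides the count: Iodide is a weak-field ligand for a first-row metal, so the complex is high-spin.
An octahedral high-spin d⁷ ion is t₂g⁵e_g², giving 3 unpaired electrons.

3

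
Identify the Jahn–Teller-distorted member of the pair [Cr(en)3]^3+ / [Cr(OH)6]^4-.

[Cr(en)3]^3+: Summing ligand charges against the +3 overall charge gives an oxidation state of +3 for chromium. Group 6 minus oxidation state 3 gives a d³ configuration. The d³ configuration leaves the e_g set evenly filled (or empty) — no strong Jahn–Teller driving force.
[Cr(OH)6]^4-: Each hydroxide is −1; balancing the −4 overall charge requires Cr(II). Group 6 minus oxidation state 2 gives a d⁴ configuration. Hydroxide is a weak-field ligand for a first-row metal, so the complex is high-spin. The t₂g³e_g¹ (high-spin) configuration has an unevenly filled e_g set; the Jahn–Teller theorem predicts a tetragonal distortion (typically axial elongation) to lift the degeneracy.

[Cr(OH)6]^4-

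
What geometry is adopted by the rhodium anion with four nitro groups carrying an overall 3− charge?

square planar

Ligand charges: each nitro (N-bound nitrite) is −1. With an overall charge of −3 the rhodium centre must be in the +1 oxidation state.
Rhodium is a group-9 element; Rh(I) is therefore d⁸.
With 4 monodentate ligands the coordination number is 4.
A 4d d⁸ ion has a large crystal-field splitting; square planar leaves the high-energy d_{x²−y²} orbital empty and maximises CFSE.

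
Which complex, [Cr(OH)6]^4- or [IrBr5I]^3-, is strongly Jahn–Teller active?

[Cr(OH)6]^4-

[Cr(OH)6]^4-: Each hydroxide is −1; balancing the −4 overall charge requires Cr(II). Group 6 minus oxidation state 2 gives a d⁴ configuration. Hydroxide is a weak-field ligand for a first-row metal, so the complex is high-spin. The t₂g³e_g¹ (high-spin) configuration has an unevenly filled e_g set; the Jahn–Teller theorem predicts a tetragonal distortion (typically axial elongation) to lift the degeneracy.
[IrBr5I]^3-: Each bromide is −1; each iodide is −1; balancing the −3 overall charge requires Ir(III). Iridium is a group-9 element; Ir(III) is therefore d⁶. A 5d ion has a large Δₒ and is invariably low-spin. The d⁶ configuration leaves the e_g set evenly filled (or empty) — no strong Jahn–Teller driving force.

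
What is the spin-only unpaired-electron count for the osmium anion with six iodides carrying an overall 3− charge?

Each iodide is −1; balancing the −3 overall charge requires Os(III).
Osmium is a group-8 element; Os(III) is therefore d⁵.
The spin state decides the count: a 5d ion has a large Δₒ and is invariably low-spin.
An octahedral low-spin d⁵ ion is t₂g⁵e_g⁰, giving 1 unpaired electron.

1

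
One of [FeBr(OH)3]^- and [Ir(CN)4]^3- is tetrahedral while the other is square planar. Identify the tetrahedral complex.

For [FeBr(OH)3]^-: Each bromide is −1; each hydroxide is −1; balancing the −1 overall charge requires Fe(III). Group 8 minus oxidation state 3 gives a d⁵ configuration. A high-spin d⁵ ion has zero CFSE in either geometry, so four ligands adopt the sterically favoured tetrahedral geometry. → tetrahedral.
For [Ir(CN)4]^3-: Ligand charges: each cyanide is −1. With an overall charge of −3 the iridium centre must be in the +1 oxidation state. Iridium is a group-9 element; Ir(I) is therefore d⁸. A 5d d⁸ ion has a large crystal-field splitting; square planar leaves the high-energy d_{x²−y²} orbital empty and maximises CFSE. → square planar.

[FeBr(OH)3]^-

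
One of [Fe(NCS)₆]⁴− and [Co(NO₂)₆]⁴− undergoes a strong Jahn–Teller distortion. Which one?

[Co(NO₂)₆]⁴−

[Fe(NCS)₆]⁴−: Each isothiocyanate is −1; balancing the −4 overall charge requires Fe(II). Group 8 minus oxidation state 2 gives a d⁶ configuration. Isothiocyanate is a weak-field ligand for a first-row metal, so the complex is high-spin. The d⁶ configuration leaves the e_g set evenly filled (or empty) — no strong Jahn–Teller driving force.
[Co(NO₂)₆]⁴−: Summing ligand charges against the −4 overall charge gives an oxidation state of +2 for cobalt. Cobalt is a group-9 element; Co(II) is therefore d⁷. Nitro (N-bound nitrite) is a strong-field ligand (high in the spectrochemical series) for a first-row metal, so the complex is low-spin. The t₂g⁶e_g¹ (low-spin) configuration has an unevenly filled e_g set; the Jahn–Teller theorem predicts a tetragonal distortion (typically axial elongation) to lift the degeneracy.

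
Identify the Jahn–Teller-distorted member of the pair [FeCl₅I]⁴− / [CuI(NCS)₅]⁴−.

[FeCl₅I]⁴−: Ligand charges: each chloride is −1; each iodide is −1. With an overall charge of −4 the iron centre must be in the +2 oxidation state. Fe sits in group 8, so the d-electron count is 8 − 2 = 6. Chloride and iodide are weak-field ligands for a first-row metal, so the complex is high-spin. The d⁶ configuration leaves the e_g set evenly filled (or empty) — no strong Jahn–Teller driving force.
[CuI(NCS)₅]⁴−: Ligand charges: each iodide is −1; each isothiocyanate is −1. With an overall charge of −4 the copper centre must be in the +2 oxidation state. Copper is a group-11 element; Cu(II) is therefore d⁹. The t₂g⁶e_g³ configuration has an unevenly filled e_g set; the Jahn–Teller theorem predicts a tetragonal distortion (typically axial elongation) to lift the degeneracy.

[CuI(NCS)₅]⁴−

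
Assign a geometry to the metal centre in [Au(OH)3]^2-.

Each hydroxide is −1; balancing the −2 overall charge requires Au(I).
Gold is a group-11 element; Au(I) is therefore d¹⁰.
With 3 monodentate ligands the coordination number is 3.
Three ligands around a d¹⁰ centre minimise repulsion in a trigonal-planar arrangement.

trigonal planar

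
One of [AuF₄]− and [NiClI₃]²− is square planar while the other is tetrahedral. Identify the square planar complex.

For [AuF₄]−: Summing ligand charges against the −1 overall charge gives an oxidation state of +3 for gold. Group 11 minus oxidation state 3 gives a d⁸ configuration. A 5d d⁸ ion has a large crystal-field splitting; square planar leaves the high-energy d_{x²−y²} orbital empty and maximises CFSE. → square planar.
For [NiClI₃]²−: Ligand charges: each chloride is −1; each iodide is −1. With an overall charge of −2 the nickel centre must be in the +2 oxidation state. Nickel is a group-10 element; Ni(II) is therefore d⁸. Chloride and iodide are weak-field ligands. With weak-field ligands the CFSE gain from square planar is small, so a 3d d⁸ ion takes the sterically preferred tetrahedral geometry. → tetrahedral.

[AuF₄]−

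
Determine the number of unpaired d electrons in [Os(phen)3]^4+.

2

Ligand charges: 1,10-phenanthroline is neutral. With an overall charge of +4 the osmium centre must be in the +4 oxidation state.
Group 8 minus oxidation state 4 gives a d⁴ configuration.
Counting donor atoms: 3×1,10-phenanthroline (bidentate) → 6 donors. Coordination number = 6.
The spin state decides the count: a 5d ion has a large Δₒ and is invariably low-spin.
An octahedral low-spin d⁴ ion is t₂g⁴e_g⁰, giving 2 unpaired electrons.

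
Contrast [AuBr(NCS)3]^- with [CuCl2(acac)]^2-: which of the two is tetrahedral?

[CuCl2(acac)]^2-

For [AuBr(NCS)3]^-: Ligand charges: each bromide is −1; each isothiocyanate is −1. With an overall charge of −1 the gold centre must be in the +3 oxidation state. Gold is a group-11 element; Au(III) is therefore d⁸. A 5d d⁸ ion has a large crystal-field splitting; square planar leaves the high-energy d_{x²−y²} orbital empty and maximises CFSE. → square planar.
For [CuCl2(acac)]^2-: Summing ligand charges against the −2 overall charge gives an oxidation state of +1 for copper. Copper is a group-11 element; Cu(I) is therefore d¹⁰. A d¹⁰ ion has no crystal-field stabilisation preference between square planar and tetrahedral, so four ligands adopt the sterically favoured tetrahedral geometry. → tetrahedral.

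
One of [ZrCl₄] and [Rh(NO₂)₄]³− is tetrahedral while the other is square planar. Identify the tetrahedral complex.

[ZrCl₄]

For [ZrCl₄]: Summing ligand charges against the 0 overall charge gives an oxidation state of +4 for zirconium. Group 4 minus oxidation state 4 gives a d⁰ configuration. A d⁰ ion has no crystal-field stabilisation preference between square planar and tetrahedral, so four ligands adopt the sterically favoured tetrahedral geometry. → tetrahedral.
For [Rh(NO₂)₄]³−: Each nitro (N-bound nitrite) is −1; balancing the −3 overall charge requires Rh(I). Rhodium is a group-9 element; Rh(I) is therefore d⁸. A 4d d⁸ ion has a large crystal-field splitting; square planar leaves the high-energy d_{x²−y²} orbital empty and maximises CFSE. → square planar.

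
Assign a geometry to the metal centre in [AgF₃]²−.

trigonal planar

Ligand charges: each fluoride is −1. With an overall charge of −2 the silver centre must be in the +1 oxidation state.
Silver is a group-11 element; Ag(I) is therefore d¹⁰.
With 3 monodentate ligands the coordination number is 3.
Three ligands around a d¹⁰ centre minimise repulsion in a trigonal-planar arrangement.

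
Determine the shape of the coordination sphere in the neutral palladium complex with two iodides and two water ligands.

Summing ligand charges against the 0 overall charge gives an oxidation state of +2 for palladium.
Palladium is a group-10 element; Pd(II) is therefore d⁸.
Coordination number: 4.
A 4d d⁸ ion has a large crystal-field splitting; square planar leaves the high-energy d_{x²−y²} orbital empty and maximises CFSE.

square planar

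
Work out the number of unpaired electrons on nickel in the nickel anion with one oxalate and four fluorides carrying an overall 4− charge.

2

Summing ligand charges against the −4 overall charge gives an oxidation state of +2 for nickel.
Nickel is a group-10 element; Ni(II) is therefore d⁸.
Counting donor atoms: 1×oxalate (bidentate) → 2 donors; 4×fluoride (monodentate) → 4 donors. Coordination number = 6.
In an octahedral field the d⁸ configuration is t₂g⁶e_g² (only one arrangement possible), giving 2 unpaired electrons.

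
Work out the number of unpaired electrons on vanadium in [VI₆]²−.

Summing ligand charges against the −2 overall charge gives an oxidation state of +4 for vanadium.
V sits in group 5, so the d-electron count is 5 − 4 = 1.
In an octahedral field the d¹ configuration is t₂g¹e_g⁰ (only one arrangement possible), giving 1 unpaired electron.

1 unpaired electron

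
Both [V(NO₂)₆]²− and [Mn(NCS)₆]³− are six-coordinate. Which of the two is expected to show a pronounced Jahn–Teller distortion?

[V(NO₂)₆]²−: Ligand charges: each nitro (N-bound nitrite) is −1. With an overall charge of −2 the vanadium centre must be in the +4 oxidation state. Group 5 minus oxidation state 4 gives a d¹ configuration. The d¹ configuration leaves the e_g set evenly filled (or empty) — no strong Jahn–Teller driving force.
[Mn(NCS)₆]³−: Ligand charges: each isothiocyanate is −1. With an overall charge of −3 the manganese centre must be in the +3 oxidation state. Group 7 minus oxidation state 3 gives a d⁴ configuration. Isothiocyanate is a weak-field ligand for a first-row metal, so the complex is high-spin. The t₂g³e_g¹ (high-spin) configuration has an unevenly filled e_g set; the Jahn–Teller theorem predicts a tetragonal distortion (typically axial elongation) to lift the degeneracy.

[Mn(NCS)₆]³−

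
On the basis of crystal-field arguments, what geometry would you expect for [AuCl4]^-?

Each chloride is −1; balancing the −1 overall charge requires Au(III).
Group 11 minus oxidation state 3 gives a d⁸ configuration.
With 4 monodentate ligands the coordination number is 4.
A 5d d⁸ ion has a large crystal-field splitting; square planar leaves the high-energy d_{x²−y²} orbital empty and maximises CFSE.

square planar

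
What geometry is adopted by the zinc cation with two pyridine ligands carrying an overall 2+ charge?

linear

Pyridine is neutral; balancing the +2 overall charge requires Zn(II).
Group 12 minus oxidation state 2 gives a d¹⁰ configuration.
With 2 monodentate ligands the coordination number is 2.
A d¹⁰ ion with only two ligands adopts a linear arrangement (sp hybridisation; no CFSE preference).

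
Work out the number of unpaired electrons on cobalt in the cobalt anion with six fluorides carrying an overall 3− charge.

4

Ligand charges: each fluoride is −1. With an overall charge of −3 the cobalt centre must be in the +3 oxidation state.
Cobalt is a group-9 element; Co(III) is therefore d⁶.
The spin state decides the count: fluoride is the one ligand weak enough to leave Co(III) high-spin — [CoF₆]³⁻ is the classic exception.
An octahedral high-spin d⁶ ion is t₂g⁴e_g², giving 4 unpaired electrons.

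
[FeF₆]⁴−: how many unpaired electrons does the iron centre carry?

Each fluoride is −1; balancing the −4 overall charge requires Fe(II).
Iron is a group-8 element; Fe(II) is therefore d⁶.
The spin state decides the count: Fluoride is a weak-field ligand for a first-row metal, so the complex is high-spin.
An octahedral high-spin d⁶ ion is t₂g⁴e_g², giving 4 unpaired electrons.

4 unpaired electrons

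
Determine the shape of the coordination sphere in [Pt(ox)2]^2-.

square planar

Summing ligand charges against the −2 overall charge gives an oxidation state of +2 for platinum.
Platinum is a group-10 element; Pt(II) is therefore d⁸.
Counting donor atoms: 2×oxalate (bidentate) → 4 donors. Coordination number = 4.
A 5d d⁸ ion has a large crystal-field splitting; square planar leaves the high-energy d_{x²−y²} orbital empty and maximises CFSE.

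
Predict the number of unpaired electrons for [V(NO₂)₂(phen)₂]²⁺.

1

Ligand charges: each nitro (N-bound nitrite) is −1; 1,10-phenanthroline is neutral. With an overall charge of +2 the vanadium centre must be in the +4 oxidation state.
Group 5 minus oxidation state 4 gives a d¹ configuration.
Counting donor atoms: 2×nitro (N-bound nitrite) (monodentate) → 2 donors; 2×1,10-phenanthroline (bidentate) → 4 donors. Coordination number = 6.
In an octahedral field the d¹ configuration is t₂g¹e_g⁰ (only one arrangement possible), giving 1 unpaired electron.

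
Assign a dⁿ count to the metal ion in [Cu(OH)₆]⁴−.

Ligand charges: each hydroxide is −1. With an overall charge of −4 the copper centre must be in the +2 oxidation state.
Group 11 minus oxidation state 2 gives a d⁹ configuration.

d9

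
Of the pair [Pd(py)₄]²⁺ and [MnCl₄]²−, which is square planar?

[Pd(py)₄]²⁺

For [Pd(py)₄]²⁺: Summing ligand charges against the +2 overall charge gives an oxidation state of +2 for palladium. Palladium is a group-10 element; Pd(II) is therefore d⁸. A 4d d⁸ ion has a large crystal-field splitting; square planar leaves the high-energy d_{x²−y²} orbital empty and maximises CFSE. → square planar.
For [MnCl₄]²−: Ligand charges: each chloride is −1. With an overall charge of −2 the manganese centre must be in the +2 oxidation state. Manganese is a group-7 element; Mn(II) is therefore d⁵. A high-spin d⁵ ion has zero CFSE in either geometry, so four ligands adopt the sterically favoured tetrahedral geometry. → tetrahedral.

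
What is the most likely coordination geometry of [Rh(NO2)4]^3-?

Each nitro (N-bound nitrite) is −1; balancing the −3 overall charge requires Rh(I).
Rh sits in group 9, so the d-electron count is 9 − 1 = 8.
With 4 monodentate ligands the coordination number is 4.
A 4d d⁸ ion has a large crystal-field splitting; square planar leaves the high-energy d_{x²−y²} orbital empty and maximises CFSE.

square planar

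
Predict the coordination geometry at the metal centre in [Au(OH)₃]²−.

trigonal planar

Ligand charges: each hydroxide is −1. With an overall charge of −2 the gold centre must be in the +1 oxidation state.
Au sits in group 11, so the d-electron count is 11 − 1 = 10.
With 3 monodentate ligands the coordination number is 3.
Three ligands around a d¹⁰ centre minimise repulsion in a trigonal-planar arrangement.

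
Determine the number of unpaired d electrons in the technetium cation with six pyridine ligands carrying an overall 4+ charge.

Summing ligand charges against the +4 overall charge gives an oxidation state of +4 for technetium.
Group 7 minus oxidation state 4 gives a d³ configuration.
In an octahedral field the d³ configuration is t₂g³e_g⁰ (only one arrangement possible), giving 3 unpaired electrons.

3 unpaired electrons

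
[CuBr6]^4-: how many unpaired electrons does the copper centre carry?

Ligand charges: each bromide is −1. With an overall charge of −4 the copper centre must be in the +2 oxidation state.
Cu sits in group 11, so the d-electron count is 11 − 2 = 9.
In an octahedral field the d⁹ configuration is t₂g⁶e_g³ (only one arrangement possible), giving 1 unpaired electron.

1 unpaired electron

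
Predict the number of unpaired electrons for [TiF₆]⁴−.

Ligand charges: each fluoride is −1. With an overall charge of −4 the titanium centre must be in the +2 oxidation state.
Ti sits in group 4, so the d-electron count is 4 − 2 = 2.
In an octahedral field the d² configuration is t₂g²e_g⁰ (only one arrangement possible), giving 2 unpaired electrons.

2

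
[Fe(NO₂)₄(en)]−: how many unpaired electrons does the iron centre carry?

1 unpaired electron

Ligand charges: each nitro (N-bound nitrite) is −1; ethylenediamine is neutral. With an overall charge of −1 the iron centre must be in the +3 oxidation state.
Group 8 minus oxidation state 3 gives a d⁵ configuration.
Counting donor atoms: 4×nitro (N-bound nitrite) (monodentate) → 4 donors; 1×ethylenediamine (bidentate) → 2 donors. Coordination number = 6.
The spin state decides the count: Nitro (N-bound nitrite) is a strong-field ligand (high in the spectrochemical series) for a first-row metal, so the complex is low-spin.
An octahedral low-spin d⁵ ion is t₂g⁵e_g⁰, giving 1 unpaired electron.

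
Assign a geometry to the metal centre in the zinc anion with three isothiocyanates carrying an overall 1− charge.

trigonal planar

Each isothiocyanate is −1; balancing the −1 overall charge requires Zn(II).
Group 12 minus oxidation state 2 gives a d¹⁰ configuration.
With 3 monodentate ligands the coordination number is 3.
Three ligands around a d¹⁰ centre minimise repulsion in a trigonal-planar arrangement.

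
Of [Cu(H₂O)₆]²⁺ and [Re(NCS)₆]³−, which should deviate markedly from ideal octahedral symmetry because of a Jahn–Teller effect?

[Cu(H₂O)₆]²⁺: Summing ligand charges against the +2 overall charge gives an oxidation state of +2 for copper. Copper is a group-11 element; Cu(II) is therefore d⁹. The t₂g⁶e_g³ configuration has an unevenly filled e_g set; the Jahn–Teller theorem predicts a tetragonal distortion (typically axial elongation) to lift the degeneracy.
[Re(NCS)₆]³−: Ligand charges: each isothiocyanate is −1. With an overall charge of −3 the rhenium centre must be in the +3 oxidation state. Rhenium is a group-7 element; Re(III) is therefore d⁴. A 5d ion has a large Δₒ and is invariably low-spin. The d⁴ configuration leaves the e_g set evenly filled (or empty) — no strong Jahn–Teller driving force.

[Cu(H₂O)₆]²⁺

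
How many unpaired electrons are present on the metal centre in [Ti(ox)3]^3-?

Each oxalate is −2; balancing the −3 overall charge requires Ti(III).
Ti sits in group 4, so the d-electron count is 4 − 3 = 1.
Counting donor atoms: 3×oxalate (bidentate) → 6 donors. Coordination number = 6.
In an octahedral field the d¹ configuration is t₂g¹e_g⁰ (only one arrangement possible), giving 1 unpaired electron.

1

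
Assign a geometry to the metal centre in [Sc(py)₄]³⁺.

Summing ligand charges against the +3 overall charge gives an oxidation state of +3 for scandium.
Scandium is a group-3 element; Sc(III) is therefore d⁰.
Coordination number: 4.
A d⁰ ion has no crystal-field stabilisation preference between square planar and tetrahedral, so four ligands adopt the sterically favoured tetrahedral geometry.

tetrahedral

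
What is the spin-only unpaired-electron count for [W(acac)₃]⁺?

2 unpaired electrons

Summing ligand charges against the +1 overall charge gives an oxidation state of +4 for tungsten.
Tungsten is a group-6 element; W(IV) is therefore d².
Counting donor atoms: 3×acetylacetonate (bidentate) → 6 donors. Coordination number = 6.
In an octahedral field the d² configuration is t₂g²e_g⁰ (only one arrangement possible), giving 2 unpaired electrons.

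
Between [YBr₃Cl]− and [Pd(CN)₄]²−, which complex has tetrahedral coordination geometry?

[YBr₃Cl]−

For [YBr₃Cl]−: Summing ligand charges against the −1 overall charge gives an oxidation state of +3 for yttrium. Yttrium is a group-3 element; Y(III) is therefore d⁰. A d⁰ ion has no crystal-field stabilisation preference between square planar and tetrahedral, so four ligands adopt the sterically favoured tetrahedral geometry. → tetrahedral.
For [Pd(CN)₄]²−: Ligand charges: each cyanide is −1. With an overall charge of −2 the palladium centre must be in the +2 oxidation state. Pd sits in group 10, so the d-electron count is 10 − 2 = 8. A 4d d⁸ ion has a large crystal-field splitting; square planar leaves the high-energy d_{x²−y²} orbital empty and maximises CFSE. → square planar.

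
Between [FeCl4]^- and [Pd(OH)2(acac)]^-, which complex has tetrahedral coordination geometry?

For [FeCl4]^-: Summing ligand charges against the −1 overall charge gives an oxidation state of +3 for iron. Iron is a group-8 element; Fe(III) is therefore d⁵. A high-spin d⁵ ion has zero CFSE in either geometry, so four ligands adopt the sterically favoured tetrahedral geometry. → tetrahedral.
For [Pd(OH)2(acac)]^-: Summing ligand charges against the −1 overall charge gives an oxidation state of +2 for palladium. Palladium is a group-10 element; Pd(II) is therefore d⁸. A 4d d⁸ ion has a large crystal-field splitting; square planar leaves the high-energy d_{x²−y²} orbital empty and maximises CFSE. → square planar.

[FeCl4]^-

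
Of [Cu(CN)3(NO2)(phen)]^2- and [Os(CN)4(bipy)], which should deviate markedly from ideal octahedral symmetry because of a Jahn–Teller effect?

[Cu(CN)3(NO2)(phen)]^2-

[Cu(CN)3(NO2)(phen)]^2-: Summing ligand charges against the −2 overall charge gives an oxidation state of +2 for copper. Group 11 minus oxidation state 2 gives a d⁹ configuration. The t₂g⁶e_g³ configuration has an unevenly filled e_g set; the Jahn–Teller theorem predicts a tetragonal distortion (typically axial elongation) to lift the degeneracy.
[Os(CN)4(bipy)]: Ligand charges: each cyanide is −1; 2,2′-bipyridine is neutral. With an overall charge of 0 the osmium centre must be in the +4 oxidation state. Os sits in group 8, so the d-electron count is 8 − 4 = 4. A 5d ion has a large Δₒ and is invariably low-spin. The d⁴ configuration leaves the e_g set evenly filled (or empty) — no strong Jahn–Teller driving force.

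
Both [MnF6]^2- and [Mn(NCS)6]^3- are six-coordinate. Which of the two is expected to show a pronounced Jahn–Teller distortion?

[Mn(NCS)6]^3-

[MnF6]^2-: Summing ligand charges against the −2 overall charge gives an oxidation state of +4 for manganese. Manganese is a group-7 element; Mn(IV) is therefore d³. The d³ configuration leaves the e_g set evenly filled (or empty) — no strong Jahn–Teller driving force.
[Mn(NCS)6]^3-: Summing ligand charges against the −3 overall charge gives an oxidation state of +3 for manganese. Mn sits in group 7, so the d-electron count is 7 − 3 = 4. Isothiocyanate is a weak-field ligand for a first-row metal, so the complex is high-spin. The t₂g³e_g¹ (high-spin) configuration has an unevenly filled e_g set; the Jahn–Teller theorem predicts a tetragonal distortion (typically axial elongation) to lift the degeneracy.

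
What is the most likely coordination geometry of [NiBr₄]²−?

tetrahedral

Summing ligand charges against the −2 overall charge gives an oxidation state of +2 for nickel.
Group 10 minus oxidation state 2 gives a d⁸ configuration.
Coordination number: 4.
Bromide is a weak-field ligand.
With weak-field ligands the CFSE gain from square planar is small, so a 3d d⁸ ion takes the sterically preferred tetrahedral geometry.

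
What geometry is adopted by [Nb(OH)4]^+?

tetrahedral

Ligand charges: each hydroxide is −1. With an overall charge of +1 the niobium centre must be in the +5 oxidation state.
Nb sits in group 5, so the d-electron count is 5 − 5 = 0.
With 4 monodentate ligands the coordination number is 4.
A d⁰ ion has no crystal-field stabilisation preference between square planar and tetrahedral, so four ligands adopt the sterically favoured tetrahedral geometry.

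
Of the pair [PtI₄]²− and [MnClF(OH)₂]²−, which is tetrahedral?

For [PtI₄]²−: Each iodide is −1; balancing the −2 overall charge requires Pt(II). Pt sits in group 10, so the d-electron count is 10 − 2 = 8. A 5d d⁸ ion has a large crystal-field splitting; square planar leaves the high-energy d_{x²−y²} orbital empty and maximises CFSE. → square planar.
For [MnClF(OH)₂]²−: Each chloride is −1; each fluoride is −1; each hydroxide is −1; balancing the −2 overall charge requires Mn(II). Mn sits in group 7, so the d-electron count is 7 − 2 = 5. A high-spin d⁵ ion has zero CFSE in either geometry, so four ligands adopt the sterically favoured tetrahedral geometry. → tetrahedral.

[MnClF(OH)₂]²−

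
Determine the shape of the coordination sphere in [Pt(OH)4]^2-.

Ligand charges: each hydroxide is −1. With an overall charge of −2 the platinum centre must be in the +2 oxidation state.
Pt sits in group 10, so the d-electron count is 10 − 2 = 8.
With 4 monodentate ligands the coordination number is 4.
A 5d d⁸ ion has a large crystal-field splitting; square planar leaves the high-energy d_{x²−y²} orbital empty and maximises CFSE.

square planar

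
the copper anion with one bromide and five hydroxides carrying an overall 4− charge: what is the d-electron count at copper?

Ligand charges: each bromide is −1; each hydroxide is −1. With an overall charge of −4 the copper centre must be in the +2 oxidation state.
Copper is a group-11 element; Cu(II) is therefore d⁹.

d⁹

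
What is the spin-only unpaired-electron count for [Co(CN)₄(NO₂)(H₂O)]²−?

0

Each cyanide is −1; each nitro (N-bound nitrite) is −1; water is neutral; balancing the −2 overall charge requires Co(III).
Cobalt is a group-9 element; Co(III) is therefore d⁶.
The spin state decides the count: Co(III) has an exceptionally large octahedral splitting and is low-spin with essentially every ligand except fluoride.
An octahedral low-spin d⁶ ion is t₂g⁶e_g⁰, giving 0 unpaired electrons.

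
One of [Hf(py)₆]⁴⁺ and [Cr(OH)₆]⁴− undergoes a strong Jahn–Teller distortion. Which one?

[Cr(OH)₆]⁴−

[Hf(py)₆]⁴⁺: Pyridine is neutral; balancing the +4 overall charge requires Hf(IV). Hf sits in group 4, so the d-electron count is 4 − 4 = 0. The d⁰ configuration leaves the e_g set evenly filled (or empty) — no strong Jahn–Teller driving force.
[Cr(OH)₆]⁴−: Each hydroxide is −1; balancing the −4 overall charge requires Cr(II). Group 6 minus oxidation state 2 gives a d⁴ configuration. Hydroxide is a weak-field ligand for a first-row metal, so the complex is high-spin. The t₂g³e_g¹ (high-spin) configuration has an unevenly filled e_g set; the Jahn–Teller theorem predicts a tetragonal distortion (typically axial elongation) to lift the degeneracy.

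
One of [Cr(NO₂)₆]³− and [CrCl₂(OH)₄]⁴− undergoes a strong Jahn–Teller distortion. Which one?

[CrCl₂(OH)₄]⁴−

[Cr(NO₂)₆]³−: Each nitro (N-bound nitrite) is −1; balancing the −3 overall charge requires Cr(III). Cr sits in group 6, so the d-electron count is 6 − 3 = 3. The d³ configuration leaves the e_g set evenly filled (or empty) — no strong Jahn–Teller driving force.
[CrCl₂(OH)₄]⁴−: Each chloride is −1; each hydroxide is −1; balancing the −4 overall charge requires Cr(II). Cr sits in group 6, so the d-electron count is 6 − 2 = 4. Chloride and hydroxide are weak-field ligands for a first-row metal, so the complex is high-spin. The t₂g³e_g¹ (high-spin) configuration has an unevenly filled e_g set; the Jahn–Teller theorem predicts a tetragonal distortion (typically axial elongation) to lift the degeneracy.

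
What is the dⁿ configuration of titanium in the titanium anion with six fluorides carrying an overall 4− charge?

d²

Each fluoride is −1; balancing the −4 overall charge requires Ti(II).
Titanium is a group-4 element; Ti(II) is therefore d².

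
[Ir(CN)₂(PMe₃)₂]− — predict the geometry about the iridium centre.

square planar

Summing ligand charges against the −1 overall charge gives an oxidation state of +1 for iridium.
Iridium is a group-9 element; Ir(I) is therefore d⁸.
With 4 monodentate ligands the coordination number is 4.
A 5d d⁸ ion has a large crystal-field splitting; square planar leaves the high-energy d_{x²−y²} orbital empty and maximises CFSE.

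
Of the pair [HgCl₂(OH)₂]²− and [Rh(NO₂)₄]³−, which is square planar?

For [HgCl₂(OH)₂]²−: Each chloride is −1; each hydroxide is −1; balancing the −2 overall charge requires Hg(II). Hg sits in group 12, so the d-electron count is 12 − 2 = 10. A d¹⁰ ion has no crystal-field stabilisation preference between square planar and tetrahedral, so four ligands adopt the sterically favoured tetrahedral geometry. → tetrahedral.
For [Rh(NO₂)₄]³−: Summing ligand charges against the −3 overall charge gives an oxidation state of +1 for rhodium. Rhodium is a group-9 element; Rh(I) is therefore d⁸. A 4d d⁸ ion has a large crystal-field splitting; square planar leaves the high-energy d_{x²−y²} orbital empty and maximises CFSE. → square planar.

[Rh(NO₂)₄]³−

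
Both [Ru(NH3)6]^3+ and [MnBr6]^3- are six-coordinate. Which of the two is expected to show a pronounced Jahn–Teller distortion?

[Ru(NH3)6]^3+: Ammonia is neutral; balancing the +3 overall charge requires Ru(III). Group 8 minus oxidation state 3 gives a d⁵ configuration. A 4d ion has a large Δₒ and is invariably low-spin. The d⁵ configuration leaves the e_g set evenly filled (or empty) — no strong Jahn–Teller driving force.
[MnBr6]^3-: Ligand charges: each bromide is −1. With an overall charge of −3 the manganese centre must be in the +3 oxidation state. Manganese is a group-7 element; Mn(III) is therefore d⁴. Bromide is a weak-field ligand for a first-row metal, so the complex is high-spin. The t₂g³e_g¹ (high-spin) configuration has an unevenly filled e_g set; the Jahn–Teller theorem predicts a tetragonal distortion (typically axial elongation) to lift the degeneracy.

[MnBr6]^3-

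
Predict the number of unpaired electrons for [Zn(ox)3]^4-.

0

Each oxalate is −2; balancing the −4 overall charge requires Zn(II).
Zinc is a group-12 element; Zn(II) is therefore d¹⁰.
Counting donor atoms: 3×oxalate (bidentate) → 6 donors. Coordination number = 6.
In an octahedral field the d¹⁰ configuration is t₂g⁶e_g⁴, giving 0 unpaired electrons.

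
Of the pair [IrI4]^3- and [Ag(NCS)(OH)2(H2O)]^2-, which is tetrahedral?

[Ag(NCS)(OH)2(H2O)]^2-

For [IrI4]^3-: Ligand charges: each iodide is −1. With an overall charge of −3 the iridium centre must be in the +1 oxidation state. Ir sits in group 9, so the d-electron count is 9 − 1 = 8. A 5d d⁸ ion has a large crystal-field splitting; square planar leaves the high-energy d_{x²−y²} orbital empty and maximises CFSE. → square planar.
For [Ag(NCS)(OH)2(H2O)]^2-: Ligand charges: each isothiocyanate is −1; each hydroxide is −1; water is neutral. With an overall charge of −2 the silver centre must be in the +1 oxidation state. Ag sits in group 11, so the d-electron count is 11 − 1 = 10. A d¹⁰ ion has no crystal-field stabilisation preference between square planar and tetrahedral, so four ligands adopt the sterically favoured tetrahedral geometry. → tetrahedral.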